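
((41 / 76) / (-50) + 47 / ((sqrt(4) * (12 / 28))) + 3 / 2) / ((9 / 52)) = 8347001 / 25650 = 325.42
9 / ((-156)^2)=1 / 2704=0.00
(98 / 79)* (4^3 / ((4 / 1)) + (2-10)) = 784 / 79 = 9.92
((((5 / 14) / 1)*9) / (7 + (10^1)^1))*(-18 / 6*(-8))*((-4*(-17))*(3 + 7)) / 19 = 21600 / 133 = 162.41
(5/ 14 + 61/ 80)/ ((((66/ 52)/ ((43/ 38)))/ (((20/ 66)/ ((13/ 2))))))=43/ 924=0.05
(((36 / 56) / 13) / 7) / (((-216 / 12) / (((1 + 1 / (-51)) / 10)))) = -5 / 129948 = -0.00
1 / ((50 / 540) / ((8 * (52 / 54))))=416 / 5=83.20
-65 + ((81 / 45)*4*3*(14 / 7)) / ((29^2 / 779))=-105061 / 4205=-24.98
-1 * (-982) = 982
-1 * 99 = -99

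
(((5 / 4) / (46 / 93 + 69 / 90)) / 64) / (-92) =-775 / 4604416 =-0.00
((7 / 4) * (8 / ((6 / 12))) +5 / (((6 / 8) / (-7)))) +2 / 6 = -18.33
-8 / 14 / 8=-1 / 14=-0.07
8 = 8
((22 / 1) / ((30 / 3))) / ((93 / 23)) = 253 / 465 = 0.54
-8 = -8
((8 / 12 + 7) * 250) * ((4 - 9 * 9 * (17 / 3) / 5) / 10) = -50485 / 3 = -16828.33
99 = 99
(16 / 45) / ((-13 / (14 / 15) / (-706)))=158144 / 8775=18.02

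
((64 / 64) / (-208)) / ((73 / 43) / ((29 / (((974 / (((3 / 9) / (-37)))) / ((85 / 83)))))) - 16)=105995 / 136605798368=0.00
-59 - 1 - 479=-539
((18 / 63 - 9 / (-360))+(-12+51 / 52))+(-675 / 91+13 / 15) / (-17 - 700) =-83772293 / 7829640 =-10.70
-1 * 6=-6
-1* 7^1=-7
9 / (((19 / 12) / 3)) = 324 / 19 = 17.05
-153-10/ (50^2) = -38251/ 250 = -153.00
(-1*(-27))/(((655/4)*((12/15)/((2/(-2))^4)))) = 27/131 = 0.21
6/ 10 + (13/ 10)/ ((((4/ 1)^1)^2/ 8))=5/ 4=1.25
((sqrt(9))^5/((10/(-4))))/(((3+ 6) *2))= -27/5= -5.40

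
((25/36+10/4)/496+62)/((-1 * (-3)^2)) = -1107187/160704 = -6.89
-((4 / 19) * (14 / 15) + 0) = -56 / 285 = -0.20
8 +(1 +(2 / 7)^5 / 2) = 151279 / 16807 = 9.00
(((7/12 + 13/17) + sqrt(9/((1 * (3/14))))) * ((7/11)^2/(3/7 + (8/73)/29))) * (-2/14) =-103733 * sqrt(42)/775247 - 2593325/14377308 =-1.05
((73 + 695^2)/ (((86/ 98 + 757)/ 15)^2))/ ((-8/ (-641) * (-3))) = -2534685098925/ 501484544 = -5054.36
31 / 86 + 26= 2267 / 86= 26.36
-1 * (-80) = 80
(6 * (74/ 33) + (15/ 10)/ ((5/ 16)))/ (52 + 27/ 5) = 1004/ 3157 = 0.32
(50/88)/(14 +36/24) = 25/682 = 0.04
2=2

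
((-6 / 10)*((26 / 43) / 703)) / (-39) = 2 / 151145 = 0.00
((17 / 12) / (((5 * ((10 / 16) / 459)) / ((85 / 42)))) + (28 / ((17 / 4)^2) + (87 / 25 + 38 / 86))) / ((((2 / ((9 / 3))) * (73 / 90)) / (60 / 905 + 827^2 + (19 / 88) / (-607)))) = 165628867968587037852567 / 306977921271560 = 539546516.19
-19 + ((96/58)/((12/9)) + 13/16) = -7863/464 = -16.95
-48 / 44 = -12 / 11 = -1.09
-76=-76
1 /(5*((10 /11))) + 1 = 61 /50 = 1.22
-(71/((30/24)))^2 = -80656/25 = -3226.24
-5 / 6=-0.83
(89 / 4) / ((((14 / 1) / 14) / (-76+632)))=12371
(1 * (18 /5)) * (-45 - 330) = -1350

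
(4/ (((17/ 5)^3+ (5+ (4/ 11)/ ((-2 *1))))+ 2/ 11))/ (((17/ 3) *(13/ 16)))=4000/ 203983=0.02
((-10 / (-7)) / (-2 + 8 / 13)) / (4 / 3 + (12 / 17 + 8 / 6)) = -1105 / 3612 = -0.31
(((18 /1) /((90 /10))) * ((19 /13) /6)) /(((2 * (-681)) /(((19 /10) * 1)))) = -361 /531180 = -0.00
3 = 3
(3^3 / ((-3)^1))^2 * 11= 891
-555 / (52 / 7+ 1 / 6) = -23310 / 319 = -73.07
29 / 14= 2.07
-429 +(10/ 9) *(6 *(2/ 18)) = -11563/ 27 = -428.26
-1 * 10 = -10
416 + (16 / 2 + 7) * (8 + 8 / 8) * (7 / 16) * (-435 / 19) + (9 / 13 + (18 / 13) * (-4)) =-3719095 / 3952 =-941.07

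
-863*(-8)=6904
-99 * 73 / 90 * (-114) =45771 / 5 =9154.20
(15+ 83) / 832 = 49 / 416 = 0.12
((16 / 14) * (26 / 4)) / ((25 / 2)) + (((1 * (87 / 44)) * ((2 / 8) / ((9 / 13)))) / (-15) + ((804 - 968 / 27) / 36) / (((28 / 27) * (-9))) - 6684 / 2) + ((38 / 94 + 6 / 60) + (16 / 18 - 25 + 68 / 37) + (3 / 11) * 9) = -1326405962999 / 394405200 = -3363.05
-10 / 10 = -1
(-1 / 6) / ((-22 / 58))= 29 / 66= 0.44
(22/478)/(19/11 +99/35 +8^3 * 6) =4235/283089286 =0.00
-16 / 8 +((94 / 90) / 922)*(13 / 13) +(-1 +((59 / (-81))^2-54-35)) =-2766569647 / 30246210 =-91.47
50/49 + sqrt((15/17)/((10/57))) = 50/49 + 3 * sqrt(646)/34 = 3.26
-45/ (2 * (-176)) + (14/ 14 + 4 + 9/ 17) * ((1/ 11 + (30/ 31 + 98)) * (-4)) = -23906189/ 10912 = -2190.82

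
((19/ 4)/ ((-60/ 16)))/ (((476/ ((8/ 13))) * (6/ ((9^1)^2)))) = -171/ 7735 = -0.02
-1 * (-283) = 283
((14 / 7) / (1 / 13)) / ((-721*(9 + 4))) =-2 / 721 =-0.00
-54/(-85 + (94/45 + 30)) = 2430/2381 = 1.02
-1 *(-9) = 9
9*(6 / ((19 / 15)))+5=905 / 19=47.63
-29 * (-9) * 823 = 214803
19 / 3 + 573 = 1738 / 3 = 579.33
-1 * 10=-10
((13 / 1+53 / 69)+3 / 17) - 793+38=-869258 / 1173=-741.06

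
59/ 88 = 0.67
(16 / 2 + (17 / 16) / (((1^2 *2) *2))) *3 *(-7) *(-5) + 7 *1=874.89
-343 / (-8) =343 / 8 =42.88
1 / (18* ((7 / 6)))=1 / 21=0.05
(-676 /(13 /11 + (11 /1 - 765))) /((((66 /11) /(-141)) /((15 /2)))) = -7755 /49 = -158.27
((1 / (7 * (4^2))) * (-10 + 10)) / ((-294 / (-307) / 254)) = 0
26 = 26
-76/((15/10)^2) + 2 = -286/9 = -31.78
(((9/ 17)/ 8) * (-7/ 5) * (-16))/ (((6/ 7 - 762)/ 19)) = -0.04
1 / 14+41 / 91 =95 / 182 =0.52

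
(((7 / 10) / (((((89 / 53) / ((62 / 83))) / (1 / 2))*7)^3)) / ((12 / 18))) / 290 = 13305584121 / 114558777549172600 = 0.00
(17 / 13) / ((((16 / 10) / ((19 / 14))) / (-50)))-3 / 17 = -688559 / 12376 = -55.64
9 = 9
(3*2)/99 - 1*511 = -16861/33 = -510.94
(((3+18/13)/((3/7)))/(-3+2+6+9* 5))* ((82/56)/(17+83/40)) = 779/49595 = 0.02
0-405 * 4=-1620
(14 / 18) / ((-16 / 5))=-35 / 144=-0.24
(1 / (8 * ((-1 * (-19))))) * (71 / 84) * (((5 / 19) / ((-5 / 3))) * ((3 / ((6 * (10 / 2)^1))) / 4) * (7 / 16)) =-71 / 7393280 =-0.00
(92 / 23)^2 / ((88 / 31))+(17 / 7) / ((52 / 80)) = 9.37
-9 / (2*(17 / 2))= -9 / 17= -0.53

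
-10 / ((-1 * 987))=10 / 987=0.01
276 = 276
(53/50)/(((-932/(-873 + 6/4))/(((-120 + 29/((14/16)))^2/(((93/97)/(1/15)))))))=519.96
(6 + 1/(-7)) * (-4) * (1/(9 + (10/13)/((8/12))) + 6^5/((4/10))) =-105209813/231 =-455453.74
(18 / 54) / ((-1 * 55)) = -1 / 165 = -0.01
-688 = -688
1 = 1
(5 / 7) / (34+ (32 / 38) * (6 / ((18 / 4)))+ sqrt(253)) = 7410 / 289637-16245 * sqrt(253) / 22302049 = 0.01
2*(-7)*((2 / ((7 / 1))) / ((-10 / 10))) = 4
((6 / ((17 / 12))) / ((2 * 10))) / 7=18 / 595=0.03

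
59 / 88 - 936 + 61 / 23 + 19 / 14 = -13194945 / 14168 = -931.32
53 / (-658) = -53 / 658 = -0.08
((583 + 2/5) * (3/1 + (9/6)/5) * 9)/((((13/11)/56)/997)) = 266034985524/325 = 818569186.23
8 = 8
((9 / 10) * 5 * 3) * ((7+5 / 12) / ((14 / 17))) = 13617 / 112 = 121.58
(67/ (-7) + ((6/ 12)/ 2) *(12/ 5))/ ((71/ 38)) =-11932/ 2485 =-4.80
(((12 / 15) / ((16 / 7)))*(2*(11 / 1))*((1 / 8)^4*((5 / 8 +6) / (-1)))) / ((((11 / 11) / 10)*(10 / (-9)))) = 36729 / 327680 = 0.11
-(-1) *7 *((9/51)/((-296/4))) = -21/1258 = -0.02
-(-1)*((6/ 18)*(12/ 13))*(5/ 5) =4/ 13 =0.31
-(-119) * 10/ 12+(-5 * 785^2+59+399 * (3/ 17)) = -314251435/ 102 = -3080896.42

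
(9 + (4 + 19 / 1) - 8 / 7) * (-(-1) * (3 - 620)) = -133272 / 7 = -19038.86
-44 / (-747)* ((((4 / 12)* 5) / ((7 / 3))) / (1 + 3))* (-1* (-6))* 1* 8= 0.50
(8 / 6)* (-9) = -12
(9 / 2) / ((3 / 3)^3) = 9 / 2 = 4.50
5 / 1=5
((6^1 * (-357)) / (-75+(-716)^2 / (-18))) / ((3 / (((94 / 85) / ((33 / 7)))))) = 82908 / 14135165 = 0.01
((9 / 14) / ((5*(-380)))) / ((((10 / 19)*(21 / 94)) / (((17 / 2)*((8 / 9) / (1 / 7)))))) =-799 / 5250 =-0.15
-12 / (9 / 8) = -32 / 3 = -10.67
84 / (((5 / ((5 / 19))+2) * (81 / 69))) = 92 / 27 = 3.41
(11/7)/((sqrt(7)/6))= 66 * sqrt(7)/49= 3.56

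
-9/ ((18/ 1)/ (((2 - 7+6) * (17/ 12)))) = -17/ 24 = -0.71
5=5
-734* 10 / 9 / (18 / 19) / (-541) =69730 / 43821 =1.59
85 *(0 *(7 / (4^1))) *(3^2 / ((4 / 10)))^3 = 0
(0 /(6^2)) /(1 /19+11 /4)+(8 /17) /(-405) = -8 /6885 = -0.00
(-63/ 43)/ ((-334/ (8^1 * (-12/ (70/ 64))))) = -13824/ 35905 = -0.39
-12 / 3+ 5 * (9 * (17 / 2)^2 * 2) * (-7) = -91043 / 2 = -45521.50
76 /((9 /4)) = 304 /9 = 33.78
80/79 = 1.01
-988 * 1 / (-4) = 247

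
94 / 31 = 3.03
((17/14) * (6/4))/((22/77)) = 51/8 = 6.38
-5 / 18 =-0.28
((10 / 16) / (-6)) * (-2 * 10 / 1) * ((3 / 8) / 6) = 25 / 192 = 0.13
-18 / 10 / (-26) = 9 / 130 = 0.07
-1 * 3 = -3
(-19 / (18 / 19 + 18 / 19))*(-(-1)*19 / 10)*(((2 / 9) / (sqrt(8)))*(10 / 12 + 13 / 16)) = -541861*sqrt(2) / 311040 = -2.46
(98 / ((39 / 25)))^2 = 6002500 / 1521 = 3946.42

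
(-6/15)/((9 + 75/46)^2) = -4232/1195605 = -0.00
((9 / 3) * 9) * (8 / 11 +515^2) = 78772041 / 11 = 7161094.64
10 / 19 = 0.53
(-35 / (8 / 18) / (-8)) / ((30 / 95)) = 1995 / 64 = 31.17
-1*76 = -76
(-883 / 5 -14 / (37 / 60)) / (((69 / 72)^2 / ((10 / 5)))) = -42475392 / 97865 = -434.02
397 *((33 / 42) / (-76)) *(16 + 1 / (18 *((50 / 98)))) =-31656383 / 478800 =-66.12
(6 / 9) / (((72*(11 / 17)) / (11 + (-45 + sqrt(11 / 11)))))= -17 / 36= -0.47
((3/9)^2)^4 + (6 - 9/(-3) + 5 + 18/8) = 426469/26244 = 16.25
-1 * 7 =-7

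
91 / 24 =3.79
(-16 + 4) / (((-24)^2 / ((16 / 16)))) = -1 / 48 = -0.02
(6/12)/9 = 0.06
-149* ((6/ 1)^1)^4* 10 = -1931040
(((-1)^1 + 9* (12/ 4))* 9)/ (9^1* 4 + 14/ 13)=1521/ 241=6.31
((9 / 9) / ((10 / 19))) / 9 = 0.21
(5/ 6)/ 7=5/ 42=0.12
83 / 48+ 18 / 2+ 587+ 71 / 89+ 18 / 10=12822983 / 21360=600.33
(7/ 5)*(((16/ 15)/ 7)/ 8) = 2/ 75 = 0.03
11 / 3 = 3.67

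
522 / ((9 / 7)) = 406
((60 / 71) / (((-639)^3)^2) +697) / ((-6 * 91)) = -1122987755736847862489 / 879700594881375800442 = -1.28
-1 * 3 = -3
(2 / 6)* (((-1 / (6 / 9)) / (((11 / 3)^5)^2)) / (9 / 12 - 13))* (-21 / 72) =-19683 / 726247888828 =-0.00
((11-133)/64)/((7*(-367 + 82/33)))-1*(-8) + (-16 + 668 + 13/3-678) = -110468297/8083488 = -13.67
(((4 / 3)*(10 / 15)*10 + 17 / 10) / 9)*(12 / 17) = 1906 / 2295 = 0.83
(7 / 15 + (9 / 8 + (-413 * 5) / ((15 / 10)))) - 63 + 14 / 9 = -517147 / 360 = -1436.52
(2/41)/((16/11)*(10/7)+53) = 154/173881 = 0.00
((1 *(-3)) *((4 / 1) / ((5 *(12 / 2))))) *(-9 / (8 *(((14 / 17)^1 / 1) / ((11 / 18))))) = 187 / 560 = 0.33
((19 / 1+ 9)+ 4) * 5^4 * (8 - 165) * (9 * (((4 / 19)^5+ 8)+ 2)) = -699774515640000 / 2476099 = -282611687.03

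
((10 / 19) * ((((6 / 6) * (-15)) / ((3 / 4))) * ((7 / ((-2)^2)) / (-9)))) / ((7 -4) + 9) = 175 / 1026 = 0.17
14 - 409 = -395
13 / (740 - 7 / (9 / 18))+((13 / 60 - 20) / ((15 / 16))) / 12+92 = 14743871 / 163350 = 90.26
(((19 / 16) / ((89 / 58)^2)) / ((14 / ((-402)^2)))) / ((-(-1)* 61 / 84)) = 3873405474 / 483181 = 8016.47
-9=-9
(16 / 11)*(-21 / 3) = -112 / 11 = -10.18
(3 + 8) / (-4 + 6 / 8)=-44 / 13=-3.38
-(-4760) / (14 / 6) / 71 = 2040 / 71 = 28.73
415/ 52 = 7.98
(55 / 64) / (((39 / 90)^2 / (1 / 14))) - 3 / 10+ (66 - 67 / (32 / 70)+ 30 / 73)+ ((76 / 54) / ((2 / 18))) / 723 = -80.11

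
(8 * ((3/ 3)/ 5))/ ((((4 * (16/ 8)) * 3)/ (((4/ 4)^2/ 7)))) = 1/ 105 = 0.01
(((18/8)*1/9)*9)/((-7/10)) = -45/14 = -3.21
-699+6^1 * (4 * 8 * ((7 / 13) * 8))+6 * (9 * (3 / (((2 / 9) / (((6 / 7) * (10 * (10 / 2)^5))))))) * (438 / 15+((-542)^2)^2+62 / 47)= 7207209675348456697785 / 4277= 1685108645159798152.39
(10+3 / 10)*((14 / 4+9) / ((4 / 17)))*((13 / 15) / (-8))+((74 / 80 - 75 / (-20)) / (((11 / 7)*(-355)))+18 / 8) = -38876437 / 681600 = -57.04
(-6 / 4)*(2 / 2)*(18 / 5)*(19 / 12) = -171 / 20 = -8.55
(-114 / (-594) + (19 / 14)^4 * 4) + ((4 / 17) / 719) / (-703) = 112429976948911 / 8169970394124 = 13.76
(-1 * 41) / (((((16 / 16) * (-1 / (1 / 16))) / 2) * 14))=41 / 112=0.37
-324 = -324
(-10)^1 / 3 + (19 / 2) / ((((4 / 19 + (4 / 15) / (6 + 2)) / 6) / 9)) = 875840 / 417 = 2100.34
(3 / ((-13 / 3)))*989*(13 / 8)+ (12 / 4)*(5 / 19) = -168999 / 152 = -1111.84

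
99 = 99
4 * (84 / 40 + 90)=1842 / 5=368.40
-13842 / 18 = -769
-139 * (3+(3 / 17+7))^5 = -21539981000927 / 1419857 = -15170528.44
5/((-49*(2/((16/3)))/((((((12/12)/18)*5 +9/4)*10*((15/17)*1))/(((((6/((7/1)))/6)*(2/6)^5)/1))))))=-175500/17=-10323.53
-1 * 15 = -15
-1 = -1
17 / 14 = 1.21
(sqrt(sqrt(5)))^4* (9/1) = 45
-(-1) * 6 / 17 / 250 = 3 / 2125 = 0.00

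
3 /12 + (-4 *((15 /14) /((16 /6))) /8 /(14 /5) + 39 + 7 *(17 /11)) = 1724677 /34496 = 50.00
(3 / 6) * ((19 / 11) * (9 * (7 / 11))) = 1197 / 242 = 4.95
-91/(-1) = 91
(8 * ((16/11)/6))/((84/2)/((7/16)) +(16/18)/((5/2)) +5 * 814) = 480/1031173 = 0.00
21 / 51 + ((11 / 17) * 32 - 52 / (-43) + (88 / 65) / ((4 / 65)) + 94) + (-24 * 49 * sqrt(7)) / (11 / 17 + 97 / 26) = -572.39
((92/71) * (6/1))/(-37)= -552/2627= -0.21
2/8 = 1/4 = 0.25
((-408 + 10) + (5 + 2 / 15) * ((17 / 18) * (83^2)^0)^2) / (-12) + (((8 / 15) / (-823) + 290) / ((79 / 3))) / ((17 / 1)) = 2155100020691 / 64460454480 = 33.43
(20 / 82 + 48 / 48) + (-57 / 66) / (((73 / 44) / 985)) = -1530907 / 2993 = -511.50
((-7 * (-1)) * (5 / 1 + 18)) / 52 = 161 / 52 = 3.10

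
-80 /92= -20 /23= -0.87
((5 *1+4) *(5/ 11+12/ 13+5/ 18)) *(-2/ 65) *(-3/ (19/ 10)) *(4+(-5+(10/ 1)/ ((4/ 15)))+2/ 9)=2816521/ 105963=26.58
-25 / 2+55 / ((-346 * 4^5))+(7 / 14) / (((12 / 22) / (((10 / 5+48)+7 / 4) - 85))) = -45683237 / 1062912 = -42.98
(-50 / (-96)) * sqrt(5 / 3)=25 * sqrt(15) / 144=0.67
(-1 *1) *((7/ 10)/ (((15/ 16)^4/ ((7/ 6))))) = -802816/ 759375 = -1.06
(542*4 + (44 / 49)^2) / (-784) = -650913 / 235298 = -2.77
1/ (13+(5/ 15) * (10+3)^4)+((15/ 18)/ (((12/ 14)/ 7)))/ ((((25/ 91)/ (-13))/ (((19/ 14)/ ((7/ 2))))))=-32142083/ 257400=-124.87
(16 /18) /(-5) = -8 /45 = -0.18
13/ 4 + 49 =209/ 4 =52.25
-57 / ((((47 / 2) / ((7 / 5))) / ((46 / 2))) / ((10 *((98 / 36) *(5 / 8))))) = -749455 / 564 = -1328.82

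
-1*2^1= -2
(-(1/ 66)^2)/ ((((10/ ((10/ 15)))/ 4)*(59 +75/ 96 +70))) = -32/ 67839255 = -0.00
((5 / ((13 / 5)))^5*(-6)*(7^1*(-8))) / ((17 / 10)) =32812500000 / 6311981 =5198.45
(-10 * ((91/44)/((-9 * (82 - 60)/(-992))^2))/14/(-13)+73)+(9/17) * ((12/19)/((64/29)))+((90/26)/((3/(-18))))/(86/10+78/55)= 73.93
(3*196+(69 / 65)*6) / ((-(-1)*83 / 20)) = 154536 / 1079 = 143.22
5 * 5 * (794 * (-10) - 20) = -199000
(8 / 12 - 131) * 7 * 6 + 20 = -5454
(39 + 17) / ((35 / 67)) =536 / 5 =107.20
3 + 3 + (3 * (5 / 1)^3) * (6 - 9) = -1119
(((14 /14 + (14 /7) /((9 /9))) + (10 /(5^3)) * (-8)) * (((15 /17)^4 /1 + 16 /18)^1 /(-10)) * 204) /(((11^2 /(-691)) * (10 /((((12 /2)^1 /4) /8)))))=4165083347 /540430000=7.71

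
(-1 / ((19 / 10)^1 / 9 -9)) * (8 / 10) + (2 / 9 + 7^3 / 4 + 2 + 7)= 95.06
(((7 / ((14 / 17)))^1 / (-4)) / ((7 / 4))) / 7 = -0.17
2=2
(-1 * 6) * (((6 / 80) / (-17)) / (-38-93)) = -9 / 44540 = -0.00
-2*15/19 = -30/19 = -1.58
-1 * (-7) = 7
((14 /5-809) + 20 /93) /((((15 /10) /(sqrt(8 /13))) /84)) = -41975696 * sqrt(26) /6045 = -35406.93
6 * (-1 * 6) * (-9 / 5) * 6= 1944 / 5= 388.80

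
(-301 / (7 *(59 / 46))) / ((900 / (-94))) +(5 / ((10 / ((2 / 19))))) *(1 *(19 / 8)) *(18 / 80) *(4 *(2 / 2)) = 767623 / 212400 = 3.61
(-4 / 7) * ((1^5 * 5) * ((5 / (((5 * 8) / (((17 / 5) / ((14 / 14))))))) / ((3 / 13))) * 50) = -5525 / 21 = -263.10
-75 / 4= -18.75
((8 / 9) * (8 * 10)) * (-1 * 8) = -5120 / 9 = -568.89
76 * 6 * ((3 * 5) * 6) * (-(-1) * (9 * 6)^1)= 2216160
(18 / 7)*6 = 108 / 7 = 15.43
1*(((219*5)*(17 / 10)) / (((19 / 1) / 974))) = 95426.37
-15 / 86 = -0.17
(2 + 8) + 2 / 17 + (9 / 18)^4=2769 / 272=10.18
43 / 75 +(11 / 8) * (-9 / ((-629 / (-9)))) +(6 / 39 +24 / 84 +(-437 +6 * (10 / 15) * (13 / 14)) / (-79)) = 6.32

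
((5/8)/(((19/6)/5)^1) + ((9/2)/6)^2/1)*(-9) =-4239/304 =-13.94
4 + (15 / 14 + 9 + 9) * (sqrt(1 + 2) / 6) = 4 + 89 * sqrt(3) / 28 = 9.51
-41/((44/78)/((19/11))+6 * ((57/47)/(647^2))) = -125.53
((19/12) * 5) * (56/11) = 40.30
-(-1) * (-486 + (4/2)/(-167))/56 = -20291/2338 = -8.68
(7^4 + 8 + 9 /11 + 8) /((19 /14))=372344 /209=1781.55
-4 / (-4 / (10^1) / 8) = 80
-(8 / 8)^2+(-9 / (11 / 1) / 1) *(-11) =8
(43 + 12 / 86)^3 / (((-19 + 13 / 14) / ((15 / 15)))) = -89363419250 / 20115271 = -4442.57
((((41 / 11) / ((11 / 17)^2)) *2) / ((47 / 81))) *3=5758614 / 62557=92.05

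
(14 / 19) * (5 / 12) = 35 / 114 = 0.31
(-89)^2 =7921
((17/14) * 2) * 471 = 8007/7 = 1143.86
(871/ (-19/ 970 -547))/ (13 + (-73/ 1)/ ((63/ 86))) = 53226810/ 2896594531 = 0.02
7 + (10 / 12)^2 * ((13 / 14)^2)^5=76338635350177 / 10413167579136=7.33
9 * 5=45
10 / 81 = 0.12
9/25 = 0.36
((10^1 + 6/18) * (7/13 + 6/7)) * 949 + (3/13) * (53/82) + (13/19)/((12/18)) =2910759911/212667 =13686.94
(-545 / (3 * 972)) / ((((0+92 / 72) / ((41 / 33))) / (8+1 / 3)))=-558625 / 368874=-1.51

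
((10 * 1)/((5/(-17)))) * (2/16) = -17/4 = -4.25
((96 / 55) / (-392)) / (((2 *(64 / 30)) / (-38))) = 171 / 4312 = 0.04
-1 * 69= -69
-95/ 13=-7.31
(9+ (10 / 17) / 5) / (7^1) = 155 / 119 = 1.30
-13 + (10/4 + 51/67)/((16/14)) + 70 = 64163/1072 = 59.85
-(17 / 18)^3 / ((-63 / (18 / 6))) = 4913 / 122472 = 0.04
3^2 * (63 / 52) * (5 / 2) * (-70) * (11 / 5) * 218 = -23794155 / 26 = -915159.81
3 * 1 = 3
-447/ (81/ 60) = -2980/ 9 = -331.11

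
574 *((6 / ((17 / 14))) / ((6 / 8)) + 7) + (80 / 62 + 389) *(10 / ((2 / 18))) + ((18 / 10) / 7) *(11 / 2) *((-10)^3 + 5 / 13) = 3981585261 / 95914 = 41512.03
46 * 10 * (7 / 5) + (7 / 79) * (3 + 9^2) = 651.44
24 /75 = 8 /25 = 0.32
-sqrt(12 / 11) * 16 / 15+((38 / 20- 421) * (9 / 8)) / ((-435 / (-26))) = -163449 / 5800- 32 * sqrt(33) / 165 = -29.29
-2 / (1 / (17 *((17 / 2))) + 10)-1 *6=-8965 / 1446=-6.20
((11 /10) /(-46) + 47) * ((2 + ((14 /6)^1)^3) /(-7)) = -136171 /1380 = -98.67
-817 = -817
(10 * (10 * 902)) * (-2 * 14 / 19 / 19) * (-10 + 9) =6996.12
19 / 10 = 1.90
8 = 8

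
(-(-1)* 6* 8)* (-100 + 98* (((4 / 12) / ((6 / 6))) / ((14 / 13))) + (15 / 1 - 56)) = -5312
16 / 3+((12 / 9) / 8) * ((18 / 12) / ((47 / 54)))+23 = 8071 / 282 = 28.62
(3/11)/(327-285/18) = 18/20537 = 0.00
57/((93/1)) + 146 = 4545/31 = 146.61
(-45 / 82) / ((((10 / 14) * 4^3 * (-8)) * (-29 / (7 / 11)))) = -441 / 13392896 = -0.00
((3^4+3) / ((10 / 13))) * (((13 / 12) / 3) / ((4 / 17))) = 20111 / 120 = 167.59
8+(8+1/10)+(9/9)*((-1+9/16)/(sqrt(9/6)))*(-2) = 7*sqrt(6)/24+161/10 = 16.81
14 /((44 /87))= 609 /22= 27.68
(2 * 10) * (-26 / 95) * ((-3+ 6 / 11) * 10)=28080 / 209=134.35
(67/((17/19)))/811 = 1273/13787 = 0.09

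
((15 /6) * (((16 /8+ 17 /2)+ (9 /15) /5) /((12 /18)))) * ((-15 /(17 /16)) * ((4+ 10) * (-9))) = 1204308 /17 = 70841.65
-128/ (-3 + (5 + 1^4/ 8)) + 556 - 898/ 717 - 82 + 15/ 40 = 40261463/ 97512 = 412.89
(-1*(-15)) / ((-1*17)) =-15 / 17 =-0.88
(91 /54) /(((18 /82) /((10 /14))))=2665 /486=5.48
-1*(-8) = 8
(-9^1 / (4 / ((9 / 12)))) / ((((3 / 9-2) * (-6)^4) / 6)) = 3 / 640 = 0.00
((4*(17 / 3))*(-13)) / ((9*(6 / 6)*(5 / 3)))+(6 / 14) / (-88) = -544679 / 27720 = -19.65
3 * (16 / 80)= 3 / 5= 0.60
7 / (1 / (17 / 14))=17 / 2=8.50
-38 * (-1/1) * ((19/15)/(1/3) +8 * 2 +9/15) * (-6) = -23256/5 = -4651.20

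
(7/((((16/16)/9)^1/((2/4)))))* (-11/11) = -63/2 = -31.50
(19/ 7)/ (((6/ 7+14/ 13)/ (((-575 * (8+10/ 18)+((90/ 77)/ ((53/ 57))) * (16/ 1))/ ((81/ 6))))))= -44447046085/ 87268104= -509.32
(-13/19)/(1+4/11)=-143/285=-0.50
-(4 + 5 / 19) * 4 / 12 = -27 / 19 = -1.42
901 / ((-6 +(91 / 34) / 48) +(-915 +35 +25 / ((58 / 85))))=-42642528 / 40195969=-1.06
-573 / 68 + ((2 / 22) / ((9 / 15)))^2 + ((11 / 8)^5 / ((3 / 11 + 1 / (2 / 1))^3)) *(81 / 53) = 9147898029553 / 1161476591616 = 7.88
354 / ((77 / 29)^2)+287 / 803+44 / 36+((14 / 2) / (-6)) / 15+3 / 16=16174298303 / 311628240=51.90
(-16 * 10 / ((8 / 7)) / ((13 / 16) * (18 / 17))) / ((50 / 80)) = -30464 / 117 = -260.38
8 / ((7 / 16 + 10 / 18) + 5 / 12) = 1152 / 203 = 5.67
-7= -7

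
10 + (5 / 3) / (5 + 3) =10.21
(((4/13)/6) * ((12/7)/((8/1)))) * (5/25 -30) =-149/455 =-0.33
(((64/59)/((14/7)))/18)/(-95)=-16/50445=-0.00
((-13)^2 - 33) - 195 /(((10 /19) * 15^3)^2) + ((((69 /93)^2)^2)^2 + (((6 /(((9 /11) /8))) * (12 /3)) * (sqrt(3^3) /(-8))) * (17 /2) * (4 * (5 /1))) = 8814174926999064726887 /64766413155675937500 - 14960 * sqrt(3) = -25775.39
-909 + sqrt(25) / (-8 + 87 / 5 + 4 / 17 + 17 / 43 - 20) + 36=-31828649 / 36438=-873.50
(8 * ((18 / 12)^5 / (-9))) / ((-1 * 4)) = 27 / 16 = 1.69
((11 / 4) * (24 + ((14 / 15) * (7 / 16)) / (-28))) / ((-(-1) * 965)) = 126643 / 1852800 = 0.07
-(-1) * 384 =384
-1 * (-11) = 11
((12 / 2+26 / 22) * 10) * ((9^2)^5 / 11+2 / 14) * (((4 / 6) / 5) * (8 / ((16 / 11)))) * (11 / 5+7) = 177393643265224 / 1155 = 153587569926.60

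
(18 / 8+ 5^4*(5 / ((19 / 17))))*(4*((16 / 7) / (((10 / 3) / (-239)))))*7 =-1219880856 / 95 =-12840851.12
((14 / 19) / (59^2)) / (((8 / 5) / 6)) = 105 / 132278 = 0.00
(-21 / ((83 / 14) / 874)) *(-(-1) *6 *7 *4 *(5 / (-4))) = 53960760 / 83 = 650129.64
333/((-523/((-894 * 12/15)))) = 1190808/2615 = 455.38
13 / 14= 0.93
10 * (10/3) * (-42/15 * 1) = -280/3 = -93.33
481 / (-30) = -481 / 30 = -16.03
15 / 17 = 0.88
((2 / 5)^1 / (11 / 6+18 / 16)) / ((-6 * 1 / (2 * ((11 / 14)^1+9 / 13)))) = -2152 / 32305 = -0.07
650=650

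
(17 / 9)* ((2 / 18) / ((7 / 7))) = 17 / 81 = 0.21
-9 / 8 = -1.12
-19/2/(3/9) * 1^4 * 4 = -114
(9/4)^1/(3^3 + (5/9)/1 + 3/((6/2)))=81/1028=0.08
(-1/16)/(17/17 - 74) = 1/1168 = 0.00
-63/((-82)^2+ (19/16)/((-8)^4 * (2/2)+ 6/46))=-94964688/10135596661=-0.01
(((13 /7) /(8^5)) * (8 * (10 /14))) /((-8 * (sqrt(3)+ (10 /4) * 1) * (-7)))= 25 /5619712-5 * sqrt(3) /2809856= 0.00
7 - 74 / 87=535 / 87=6.15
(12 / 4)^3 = 27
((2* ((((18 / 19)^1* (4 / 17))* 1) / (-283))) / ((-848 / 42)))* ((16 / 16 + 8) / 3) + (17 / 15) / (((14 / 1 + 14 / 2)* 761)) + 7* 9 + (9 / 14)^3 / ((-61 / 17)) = 1747462639833688063 / 27770003855579160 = 62.93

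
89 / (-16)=-89 / 16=-5.56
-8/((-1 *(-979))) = -8/979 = -0.01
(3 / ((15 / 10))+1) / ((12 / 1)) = 1 / 4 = 0.25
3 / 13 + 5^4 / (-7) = -8104 / 91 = -89.05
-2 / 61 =-0.03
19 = 19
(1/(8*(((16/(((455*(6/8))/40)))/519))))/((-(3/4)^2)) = -15743/256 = -61.50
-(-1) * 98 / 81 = 98 / 81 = 1.21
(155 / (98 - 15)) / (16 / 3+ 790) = 465 / 198038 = 0.00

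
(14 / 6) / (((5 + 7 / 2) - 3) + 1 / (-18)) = 3 / 7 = 0.43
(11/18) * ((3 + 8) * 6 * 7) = 847/3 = 282.33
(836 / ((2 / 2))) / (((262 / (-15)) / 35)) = -219450 / 131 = -1675.19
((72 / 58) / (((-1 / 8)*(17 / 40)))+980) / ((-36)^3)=-117905 / 5750352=-0.02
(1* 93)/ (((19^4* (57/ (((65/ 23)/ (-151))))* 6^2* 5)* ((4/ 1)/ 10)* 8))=-0.00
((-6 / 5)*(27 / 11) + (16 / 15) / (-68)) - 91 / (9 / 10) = -875768 / 8415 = -104.07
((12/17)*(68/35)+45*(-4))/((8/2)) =-1563/35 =-44.66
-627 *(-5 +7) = -1254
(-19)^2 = 361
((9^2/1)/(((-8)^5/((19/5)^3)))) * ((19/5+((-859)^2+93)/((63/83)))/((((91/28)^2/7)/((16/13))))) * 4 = -18905761184517/43940000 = -430263.11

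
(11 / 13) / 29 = 11 / 377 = 0.03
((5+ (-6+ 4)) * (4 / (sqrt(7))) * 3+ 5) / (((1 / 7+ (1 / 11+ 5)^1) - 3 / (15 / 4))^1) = 1925 / 1707+ 660 * sqrt(7) / 569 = 4.20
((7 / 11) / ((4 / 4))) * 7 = 49 / 11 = 4.45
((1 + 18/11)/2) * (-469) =-13601/22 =-618.23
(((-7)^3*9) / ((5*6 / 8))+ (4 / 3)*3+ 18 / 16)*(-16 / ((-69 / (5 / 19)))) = -65446 / 1311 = -49.92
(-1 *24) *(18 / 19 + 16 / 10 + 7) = -229.14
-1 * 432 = -432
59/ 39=1.51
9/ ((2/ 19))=171/ 2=85.50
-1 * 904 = -904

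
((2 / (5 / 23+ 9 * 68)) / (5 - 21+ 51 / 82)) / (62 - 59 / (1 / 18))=943 / 4439035250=0.00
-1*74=-74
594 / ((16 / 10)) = 1485 / 4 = 371.25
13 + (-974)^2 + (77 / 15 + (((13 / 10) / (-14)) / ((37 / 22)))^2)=19091805408787 / 20124300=948694.14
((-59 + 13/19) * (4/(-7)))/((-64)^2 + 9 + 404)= 0.01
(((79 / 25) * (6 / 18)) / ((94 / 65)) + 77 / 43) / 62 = 152731 / 3759060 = 0.04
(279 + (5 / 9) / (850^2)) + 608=1153543501 / 1300500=887.00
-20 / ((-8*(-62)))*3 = -15 / 124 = -0.12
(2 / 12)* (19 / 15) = 19 / 90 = 0.21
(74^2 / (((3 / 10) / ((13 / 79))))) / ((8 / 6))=177970 / 79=2252.78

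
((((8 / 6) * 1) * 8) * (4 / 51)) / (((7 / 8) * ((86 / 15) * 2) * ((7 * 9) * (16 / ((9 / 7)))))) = 80 / 752199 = 0.00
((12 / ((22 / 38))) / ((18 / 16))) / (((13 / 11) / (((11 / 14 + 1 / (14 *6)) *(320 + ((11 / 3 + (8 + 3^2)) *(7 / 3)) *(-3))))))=5356784 / 2457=2180.21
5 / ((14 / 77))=27.50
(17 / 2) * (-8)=-68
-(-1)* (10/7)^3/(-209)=-1000/71687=-0.01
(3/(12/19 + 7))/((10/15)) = 171/290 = 0.59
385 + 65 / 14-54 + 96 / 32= 338.64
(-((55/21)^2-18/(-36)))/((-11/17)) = 110347/9702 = 11.37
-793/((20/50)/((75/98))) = -297375/196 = -1517.22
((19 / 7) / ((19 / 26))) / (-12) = -13 / 42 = -0.31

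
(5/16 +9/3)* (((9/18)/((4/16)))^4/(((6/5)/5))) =1325/6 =220.83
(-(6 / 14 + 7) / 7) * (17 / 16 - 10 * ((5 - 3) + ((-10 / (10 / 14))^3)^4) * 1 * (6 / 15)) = 47169335096247715 / 196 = 240659872940039.36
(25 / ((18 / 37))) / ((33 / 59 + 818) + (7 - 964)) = -54575 / 147024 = -0.37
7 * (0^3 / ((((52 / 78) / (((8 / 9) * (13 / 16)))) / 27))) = 0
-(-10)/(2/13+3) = 130/41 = 3.17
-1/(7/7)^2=-1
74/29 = 2.55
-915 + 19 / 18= -913.94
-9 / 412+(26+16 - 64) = -22.02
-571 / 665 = -0.86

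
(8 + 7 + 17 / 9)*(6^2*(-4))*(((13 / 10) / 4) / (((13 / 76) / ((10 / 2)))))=-23104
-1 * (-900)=900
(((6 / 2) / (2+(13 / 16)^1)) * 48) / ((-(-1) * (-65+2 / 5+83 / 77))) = -2464 / 3057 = -0.81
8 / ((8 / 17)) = 17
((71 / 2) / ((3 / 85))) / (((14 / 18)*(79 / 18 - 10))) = -162945 / 707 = -230.47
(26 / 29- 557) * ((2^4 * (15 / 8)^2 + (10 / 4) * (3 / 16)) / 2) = -29270505 / 1856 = -15770.75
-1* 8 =-8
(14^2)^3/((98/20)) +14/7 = 1536642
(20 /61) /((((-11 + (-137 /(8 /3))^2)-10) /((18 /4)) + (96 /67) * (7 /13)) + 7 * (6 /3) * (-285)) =-0.00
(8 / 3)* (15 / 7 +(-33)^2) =20368 / 7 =2909.71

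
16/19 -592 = -11232/19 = -591.16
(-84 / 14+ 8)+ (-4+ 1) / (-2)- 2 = 3 / 2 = 1.50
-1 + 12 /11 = 1 /11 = 0.09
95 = 95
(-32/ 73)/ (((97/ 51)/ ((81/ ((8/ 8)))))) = -132192/ 7081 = -18.67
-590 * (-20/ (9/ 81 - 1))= -13275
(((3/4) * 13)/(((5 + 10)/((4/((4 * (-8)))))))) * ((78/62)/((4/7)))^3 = -264503421/305059840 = -0.87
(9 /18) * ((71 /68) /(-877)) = -71 /119272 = -0.00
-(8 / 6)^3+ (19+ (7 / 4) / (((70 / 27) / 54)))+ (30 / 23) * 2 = 691649 / 12420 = 55.69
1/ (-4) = -1/ 4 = -0.25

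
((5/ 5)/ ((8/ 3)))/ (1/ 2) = 3/ 4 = 0.75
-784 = -784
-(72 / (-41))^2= -5184 / 1681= -3.08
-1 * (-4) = 4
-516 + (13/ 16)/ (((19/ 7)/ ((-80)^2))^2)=1630533724/ 361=4516713.92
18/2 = 9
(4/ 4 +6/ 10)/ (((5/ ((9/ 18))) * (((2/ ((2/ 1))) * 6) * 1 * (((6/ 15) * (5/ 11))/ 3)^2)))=363/ 50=7.26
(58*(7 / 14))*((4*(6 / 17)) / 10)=348 / 85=4.09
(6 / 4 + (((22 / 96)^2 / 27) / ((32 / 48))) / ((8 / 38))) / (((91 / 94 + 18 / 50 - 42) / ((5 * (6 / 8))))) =-1475394625 / 10570272768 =-0.14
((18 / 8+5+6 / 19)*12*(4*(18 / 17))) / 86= 62100 / 13889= 4.47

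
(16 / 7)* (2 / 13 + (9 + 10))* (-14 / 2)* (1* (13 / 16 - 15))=56523 / 13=4347.92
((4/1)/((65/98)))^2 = 153664/4225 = 36.37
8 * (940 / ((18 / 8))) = 30080 / 9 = 3342.22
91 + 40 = 131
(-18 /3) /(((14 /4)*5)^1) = -0.34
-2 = -2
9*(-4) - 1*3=-39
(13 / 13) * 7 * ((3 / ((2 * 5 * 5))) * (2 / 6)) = 7 / 50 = 0.14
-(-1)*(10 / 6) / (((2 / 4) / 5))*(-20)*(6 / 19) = -2000 / 19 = -105.26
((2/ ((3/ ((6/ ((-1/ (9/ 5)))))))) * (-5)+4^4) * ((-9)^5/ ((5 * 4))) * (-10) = 8621154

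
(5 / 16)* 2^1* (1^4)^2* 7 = 35 / 8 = 4.38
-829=-829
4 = 4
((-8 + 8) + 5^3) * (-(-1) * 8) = 1000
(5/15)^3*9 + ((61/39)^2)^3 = 14.98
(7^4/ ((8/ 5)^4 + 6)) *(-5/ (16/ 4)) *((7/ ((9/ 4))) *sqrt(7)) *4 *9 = -70843.65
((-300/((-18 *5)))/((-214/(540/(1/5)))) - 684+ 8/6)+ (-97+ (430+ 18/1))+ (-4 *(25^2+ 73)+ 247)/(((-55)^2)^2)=-219551109014/587470125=-373.72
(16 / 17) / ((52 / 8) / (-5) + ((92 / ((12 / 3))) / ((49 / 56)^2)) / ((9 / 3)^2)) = 70560 / 152779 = 0.46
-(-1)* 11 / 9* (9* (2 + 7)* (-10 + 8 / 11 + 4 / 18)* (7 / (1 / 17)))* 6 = -639744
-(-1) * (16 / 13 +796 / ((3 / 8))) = 2123.90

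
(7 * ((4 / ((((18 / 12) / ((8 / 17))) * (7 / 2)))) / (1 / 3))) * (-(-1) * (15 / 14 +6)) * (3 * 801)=15225408 / 119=127944.61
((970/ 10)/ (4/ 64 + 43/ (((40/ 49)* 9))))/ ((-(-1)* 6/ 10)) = 116400/ 4259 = 27.33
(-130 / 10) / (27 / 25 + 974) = -325 / 24377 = -0.01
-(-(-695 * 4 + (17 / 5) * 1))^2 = -7709507.56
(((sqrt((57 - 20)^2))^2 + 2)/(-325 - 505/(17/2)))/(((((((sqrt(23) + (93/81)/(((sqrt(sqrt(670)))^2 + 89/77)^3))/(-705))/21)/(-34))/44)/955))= 2662094773827720 * (-307706861 * sqrt(670) - 1061343779)/(1307 * (14152523 + 28656282033 * sqrt(23) + 8308085247 * sqrt(15410)))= -15729502410.04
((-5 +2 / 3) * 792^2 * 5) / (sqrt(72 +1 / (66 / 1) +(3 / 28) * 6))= -3397680 * sqrt(242319) / 1049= -1594412.61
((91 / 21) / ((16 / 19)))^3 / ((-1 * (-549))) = 0.25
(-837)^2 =700569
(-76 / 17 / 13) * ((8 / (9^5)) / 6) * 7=-2128 / 39149487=-0.00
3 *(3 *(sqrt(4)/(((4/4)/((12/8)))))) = 27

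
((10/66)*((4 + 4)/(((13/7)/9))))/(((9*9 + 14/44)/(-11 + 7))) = -0.29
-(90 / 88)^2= -2025 / 1936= -1.05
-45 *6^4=-58320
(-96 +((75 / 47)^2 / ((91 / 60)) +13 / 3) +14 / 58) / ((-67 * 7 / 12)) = 2.30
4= 4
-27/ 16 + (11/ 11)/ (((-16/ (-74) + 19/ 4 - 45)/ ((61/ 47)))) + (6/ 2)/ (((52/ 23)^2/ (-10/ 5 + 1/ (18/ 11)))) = -3817796899/ 1505992800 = -2.54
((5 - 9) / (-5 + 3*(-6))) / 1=4 / 23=0.17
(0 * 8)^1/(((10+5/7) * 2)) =0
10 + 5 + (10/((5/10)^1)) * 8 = 175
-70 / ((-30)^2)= -7 / 90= -0.08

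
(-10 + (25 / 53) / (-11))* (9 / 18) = -5855 / 1166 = -5.02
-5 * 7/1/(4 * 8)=-35/32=-1.09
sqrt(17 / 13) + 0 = sqrt(221) / 13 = 1.14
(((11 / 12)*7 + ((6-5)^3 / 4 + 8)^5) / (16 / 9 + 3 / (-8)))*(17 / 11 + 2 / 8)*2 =2529994197 / 25856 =97849.40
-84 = -84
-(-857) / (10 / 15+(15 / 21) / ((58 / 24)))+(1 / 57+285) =39269197 / 33402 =1175.65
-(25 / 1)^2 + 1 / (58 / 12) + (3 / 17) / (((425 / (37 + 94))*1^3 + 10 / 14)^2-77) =-15885297627062 / 25424775629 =-624.80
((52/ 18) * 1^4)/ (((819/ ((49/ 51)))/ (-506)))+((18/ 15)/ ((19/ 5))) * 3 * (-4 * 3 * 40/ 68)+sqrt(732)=18.65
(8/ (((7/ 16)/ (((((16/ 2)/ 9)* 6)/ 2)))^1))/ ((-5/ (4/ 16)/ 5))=-256/ 21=-12.19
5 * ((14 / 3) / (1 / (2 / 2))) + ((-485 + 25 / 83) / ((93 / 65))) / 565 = 19829440 / 872247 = 22.73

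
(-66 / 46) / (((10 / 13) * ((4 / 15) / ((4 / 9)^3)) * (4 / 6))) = -572 / 621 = -0.92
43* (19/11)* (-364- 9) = -304741/11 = -27703.73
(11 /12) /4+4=203 /48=4.23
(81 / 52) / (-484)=-81 / 25168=-0.00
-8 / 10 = -4 / 5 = -0.80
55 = 55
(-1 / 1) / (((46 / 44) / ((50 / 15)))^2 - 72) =48400 / 3480039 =0.01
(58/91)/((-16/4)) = -29/182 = -0.16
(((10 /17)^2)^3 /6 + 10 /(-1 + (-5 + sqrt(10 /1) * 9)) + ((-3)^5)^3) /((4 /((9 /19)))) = -134036571799974051 /78881575492 + 45 * sqrt(10) /3268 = -1699212.62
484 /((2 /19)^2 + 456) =43681 /41155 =1.06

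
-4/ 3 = -1.33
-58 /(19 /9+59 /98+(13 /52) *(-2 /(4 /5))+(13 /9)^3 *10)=-16574544 /9208967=-1.80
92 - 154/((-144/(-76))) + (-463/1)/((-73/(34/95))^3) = 10.72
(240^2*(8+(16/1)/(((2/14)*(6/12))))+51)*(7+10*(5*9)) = 6107005707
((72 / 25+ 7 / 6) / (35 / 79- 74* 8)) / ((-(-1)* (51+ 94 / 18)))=-143859 / 1182344900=-0.00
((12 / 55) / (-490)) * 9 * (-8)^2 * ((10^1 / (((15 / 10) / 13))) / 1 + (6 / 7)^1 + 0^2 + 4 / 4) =-194688 / 8575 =-22.70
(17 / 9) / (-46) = -17 / 414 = -0.04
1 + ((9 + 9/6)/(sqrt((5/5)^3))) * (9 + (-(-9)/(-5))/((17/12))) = 13967/170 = 82.16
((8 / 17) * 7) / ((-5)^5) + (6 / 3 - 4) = -2.00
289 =289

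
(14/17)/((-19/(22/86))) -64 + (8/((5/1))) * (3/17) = -4425642/69445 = -63.73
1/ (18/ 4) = 2/ 9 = 0.22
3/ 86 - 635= -54607/ 86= -634.97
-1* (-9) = 9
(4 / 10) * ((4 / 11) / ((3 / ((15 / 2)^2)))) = 2.73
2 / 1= 2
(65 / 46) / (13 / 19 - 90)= -0.02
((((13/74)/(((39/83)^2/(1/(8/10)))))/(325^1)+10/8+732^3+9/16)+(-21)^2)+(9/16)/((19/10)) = 33551215607042927/85541040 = 392223611.11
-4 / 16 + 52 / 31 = 1.43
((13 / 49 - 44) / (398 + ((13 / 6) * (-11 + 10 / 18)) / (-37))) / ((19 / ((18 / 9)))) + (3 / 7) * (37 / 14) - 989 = -732485139545 / 741472606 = -987.88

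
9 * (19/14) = 171/14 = 12.21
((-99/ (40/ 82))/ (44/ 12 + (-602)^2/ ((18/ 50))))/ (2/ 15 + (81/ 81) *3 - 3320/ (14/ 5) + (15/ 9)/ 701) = 537772851/ 3154509850286272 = 0.00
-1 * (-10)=10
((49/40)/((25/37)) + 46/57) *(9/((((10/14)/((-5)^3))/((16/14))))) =-448023/95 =-4716.03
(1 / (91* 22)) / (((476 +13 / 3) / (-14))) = -3 / 206063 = -0.00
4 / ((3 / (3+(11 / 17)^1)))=248 / 51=4.86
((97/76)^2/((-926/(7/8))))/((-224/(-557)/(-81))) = 424505853/1369235456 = 0.31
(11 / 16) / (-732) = -11 / 11712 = -0.00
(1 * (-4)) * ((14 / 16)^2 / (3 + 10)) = -49 / 208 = -0.24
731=731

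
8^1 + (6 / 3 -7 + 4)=7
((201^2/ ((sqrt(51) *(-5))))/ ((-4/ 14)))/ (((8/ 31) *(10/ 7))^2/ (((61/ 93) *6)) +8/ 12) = 26204613813 *sqrt(51)/ 33136060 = 5647.57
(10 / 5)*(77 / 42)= 11 / 3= 3.67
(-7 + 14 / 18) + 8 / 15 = -5.69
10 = 10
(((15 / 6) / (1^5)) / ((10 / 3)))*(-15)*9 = -405 / 4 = -101.25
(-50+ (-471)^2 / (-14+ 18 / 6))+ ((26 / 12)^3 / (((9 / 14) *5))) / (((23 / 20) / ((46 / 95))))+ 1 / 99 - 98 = -5158440962 / 253935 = -20314.02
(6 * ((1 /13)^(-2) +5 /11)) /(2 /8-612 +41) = -14912 /8371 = -1.78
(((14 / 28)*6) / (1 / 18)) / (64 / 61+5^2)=3294 / 1589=2.07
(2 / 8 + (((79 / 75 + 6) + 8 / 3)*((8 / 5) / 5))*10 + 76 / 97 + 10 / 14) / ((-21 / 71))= -111.07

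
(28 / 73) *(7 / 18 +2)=602 / 657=0.92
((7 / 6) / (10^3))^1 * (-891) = -2079 / 2000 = -1.04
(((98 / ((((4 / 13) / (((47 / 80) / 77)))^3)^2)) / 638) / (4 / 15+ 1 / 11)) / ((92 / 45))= 1404788766199789347 / 28757158369252485072158720000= 0.00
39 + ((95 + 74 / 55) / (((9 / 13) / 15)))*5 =345722 / 33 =10476.42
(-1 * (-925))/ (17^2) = 925/ 289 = 3.20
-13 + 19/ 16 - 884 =-14333/ 16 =-895.81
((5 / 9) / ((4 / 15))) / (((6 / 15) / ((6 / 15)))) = 25 / 12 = 2.08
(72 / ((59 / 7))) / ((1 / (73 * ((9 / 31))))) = 331128 / 1829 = 181.04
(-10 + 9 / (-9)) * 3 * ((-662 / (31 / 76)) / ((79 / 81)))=134483976 / 2449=54913.83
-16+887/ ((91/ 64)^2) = 422.73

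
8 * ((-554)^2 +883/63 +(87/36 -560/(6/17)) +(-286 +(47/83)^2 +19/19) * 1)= 1059189175850/434007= 2440488.69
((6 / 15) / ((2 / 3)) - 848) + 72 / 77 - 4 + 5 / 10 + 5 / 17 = -11122191 / 13090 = -849.67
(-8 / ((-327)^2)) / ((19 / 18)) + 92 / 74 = 1.24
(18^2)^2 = 104976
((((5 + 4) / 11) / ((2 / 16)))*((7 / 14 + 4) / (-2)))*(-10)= 1620 / 11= 147.27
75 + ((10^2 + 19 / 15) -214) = -566 / 15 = -37.73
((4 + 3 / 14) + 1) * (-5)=-365 / 14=-26.07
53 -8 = 45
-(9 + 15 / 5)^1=-12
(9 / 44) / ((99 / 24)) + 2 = 248 / 121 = 2.05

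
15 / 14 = 1.07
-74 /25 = -2.96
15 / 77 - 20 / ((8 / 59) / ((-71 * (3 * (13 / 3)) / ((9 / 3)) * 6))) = 20965960 / 77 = 272285.19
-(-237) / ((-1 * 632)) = -3 / 8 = -0.38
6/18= 1/3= 0.33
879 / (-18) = -293 / 6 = -48.83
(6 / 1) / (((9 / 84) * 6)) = 28 / 3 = 9.33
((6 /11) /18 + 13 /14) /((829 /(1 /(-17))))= -443 /6510966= -0.00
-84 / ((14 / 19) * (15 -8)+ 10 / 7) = -931 / 73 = -12.75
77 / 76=1.01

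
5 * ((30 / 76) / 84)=25 / 1064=0.02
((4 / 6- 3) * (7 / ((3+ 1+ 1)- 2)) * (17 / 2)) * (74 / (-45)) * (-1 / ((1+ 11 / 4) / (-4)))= 493136 / 6075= 81.17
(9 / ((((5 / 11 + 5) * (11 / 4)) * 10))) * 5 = 3 / 10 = 0.30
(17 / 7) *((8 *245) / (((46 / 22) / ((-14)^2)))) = 10262560 / 23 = 446198.26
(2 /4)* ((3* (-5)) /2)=-15 /4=-3.75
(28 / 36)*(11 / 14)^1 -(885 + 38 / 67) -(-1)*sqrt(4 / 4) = -1066051 / 1206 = -883.96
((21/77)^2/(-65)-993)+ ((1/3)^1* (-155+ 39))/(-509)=-11924887418/12009855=-992.93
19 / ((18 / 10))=95 / 9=10.56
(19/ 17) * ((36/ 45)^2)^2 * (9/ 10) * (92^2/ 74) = 92630016/ 1965625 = 47.12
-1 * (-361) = 361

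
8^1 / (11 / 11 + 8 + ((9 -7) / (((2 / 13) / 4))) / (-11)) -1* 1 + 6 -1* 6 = 41 / 47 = 0.87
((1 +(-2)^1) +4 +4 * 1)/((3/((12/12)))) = 7/3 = 2.33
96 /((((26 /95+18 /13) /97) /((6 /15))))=71877 /32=2246.16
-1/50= -0.02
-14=-14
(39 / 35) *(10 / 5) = 78 / 35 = 2.23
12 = 12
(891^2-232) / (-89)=-793649 / 89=-8917.40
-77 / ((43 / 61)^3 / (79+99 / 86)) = -120472662541 / 6837602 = -17619.14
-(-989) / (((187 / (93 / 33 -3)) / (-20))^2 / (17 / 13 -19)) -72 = -4324401064 / 55006237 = -78.62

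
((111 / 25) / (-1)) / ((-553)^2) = -0.00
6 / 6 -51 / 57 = 2 / 19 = 0.11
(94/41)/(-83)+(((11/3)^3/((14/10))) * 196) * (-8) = -5072922698/91881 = -55211.88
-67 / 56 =-1.20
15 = 15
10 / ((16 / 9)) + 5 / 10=49 / 8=6.12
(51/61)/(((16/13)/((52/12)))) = 2873/976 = 2.94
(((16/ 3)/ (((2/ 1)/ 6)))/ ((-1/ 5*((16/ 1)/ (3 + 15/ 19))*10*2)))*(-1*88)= 1584/ 19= 83.37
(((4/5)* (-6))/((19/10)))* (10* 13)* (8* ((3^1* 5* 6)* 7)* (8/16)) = -15724800/19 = -827621.05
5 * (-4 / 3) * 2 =-40 / 3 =-13.33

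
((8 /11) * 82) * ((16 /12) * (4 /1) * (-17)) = -178432 /33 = -5407.03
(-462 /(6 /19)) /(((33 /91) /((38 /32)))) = -229957 /48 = -4790.77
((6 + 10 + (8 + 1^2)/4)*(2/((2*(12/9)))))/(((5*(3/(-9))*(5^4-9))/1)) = -657/49280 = -0.01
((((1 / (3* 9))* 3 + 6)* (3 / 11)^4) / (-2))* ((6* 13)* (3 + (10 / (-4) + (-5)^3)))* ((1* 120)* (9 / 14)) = 117988650 / 9317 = 12663.80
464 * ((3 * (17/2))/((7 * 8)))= 1479/7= 211.29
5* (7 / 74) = 35 / 74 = 0.47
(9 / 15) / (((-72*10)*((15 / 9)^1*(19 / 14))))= -7 / 19000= -0.00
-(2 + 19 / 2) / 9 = -23 / 18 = -1.28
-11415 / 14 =-815.36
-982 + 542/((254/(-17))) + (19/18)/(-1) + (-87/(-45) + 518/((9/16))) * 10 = 6255175/762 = 8208.89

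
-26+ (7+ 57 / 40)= -703 / 40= -17.58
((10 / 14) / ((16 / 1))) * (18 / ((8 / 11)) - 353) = -14.65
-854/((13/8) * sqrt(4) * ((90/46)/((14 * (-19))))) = 20899088/585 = 35724.94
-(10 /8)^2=-25 /16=-1.56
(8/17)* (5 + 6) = 88/17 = 5.18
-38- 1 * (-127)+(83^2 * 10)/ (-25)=-13333/ 5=-2666.60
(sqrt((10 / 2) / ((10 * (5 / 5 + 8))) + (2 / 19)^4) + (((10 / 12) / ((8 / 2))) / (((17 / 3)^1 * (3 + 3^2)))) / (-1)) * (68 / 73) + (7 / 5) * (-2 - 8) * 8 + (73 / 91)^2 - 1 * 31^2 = -15558123773 / 14508312 + 34 * sqrt(261218) / 79059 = -1072.14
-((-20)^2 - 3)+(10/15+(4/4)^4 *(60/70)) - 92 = -10237/21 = -487.48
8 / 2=4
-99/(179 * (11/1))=-9/179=-0.05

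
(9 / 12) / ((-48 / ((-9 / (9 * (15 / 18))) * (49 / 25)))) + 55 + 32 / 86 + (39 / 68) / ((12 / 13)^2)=56.08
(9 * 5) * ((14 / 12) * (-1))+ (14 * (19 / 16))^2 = 14329 / 64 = 223.89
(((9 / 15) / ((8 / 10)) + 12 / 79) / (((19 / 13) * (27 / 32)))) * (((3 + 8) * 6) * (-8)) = -91520 / 237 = -386.16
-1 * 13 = -13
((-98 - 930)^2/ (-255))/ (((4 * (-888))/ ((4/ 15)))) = 0.31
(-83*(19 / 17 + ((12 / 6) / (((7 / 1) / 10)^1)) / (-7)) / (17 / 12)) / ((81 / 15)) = -327020 / 42483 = -7.70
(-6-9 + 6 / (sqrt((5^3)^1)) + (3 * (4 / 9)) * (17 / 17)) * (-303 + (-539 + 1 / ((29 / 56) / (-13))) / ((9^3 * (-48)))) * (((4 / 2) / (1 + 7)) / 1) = 4201930715 / 4059072-20497223 * sqrt(5) / 1127520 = 994.55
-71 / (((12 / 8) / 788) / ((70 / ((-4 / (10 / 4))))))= 4895450 / 3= 1631816.67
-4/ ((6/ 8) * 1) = -16/ 3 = -5.33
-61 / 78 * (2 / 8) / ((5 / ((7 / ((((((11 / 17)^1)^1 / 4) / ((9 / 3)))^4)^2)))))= -53365179273383190528 / 13933327265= -3830038458.04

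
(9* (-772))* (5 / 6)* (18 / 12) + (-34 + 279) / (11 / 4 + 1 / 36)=-42984 / 5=-8596.80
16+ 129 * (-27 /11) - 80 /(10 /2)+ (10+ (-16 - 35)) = -3934 /11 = -357.64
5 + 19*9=176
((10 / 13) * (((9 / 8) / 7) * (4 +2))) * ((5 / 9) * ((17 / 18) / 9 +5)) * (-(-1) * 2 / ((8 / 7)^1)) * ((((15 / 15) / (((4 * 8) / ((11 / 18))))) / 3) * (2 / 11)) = 20675 / 4852224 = 0.00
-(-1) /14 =1 /14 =0.07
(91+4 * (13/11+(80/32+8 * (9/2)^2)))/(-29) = -8291/319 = -25.99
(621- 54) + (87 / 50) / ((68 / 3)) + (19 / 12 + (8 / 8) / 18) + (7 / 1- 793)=-6648901 / 30600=-217.28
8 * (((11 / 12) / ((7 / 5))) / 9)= 0.58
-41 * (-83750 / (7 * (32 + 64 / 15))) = 25753125 / 1904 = 13525.80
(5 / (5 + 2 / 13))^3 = 274625 / 300763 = 0.91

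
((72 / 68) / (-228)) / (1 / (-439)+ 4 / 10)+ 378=71056513 / 187986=377.99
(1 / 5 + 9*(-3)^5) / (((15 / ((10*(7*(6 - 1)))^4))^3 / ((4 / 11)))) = -21497249184053125000000000000000 / 27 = -796194414224189814814814800000.00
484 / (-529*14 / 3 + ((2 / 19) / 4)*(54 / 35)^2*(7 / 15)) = -6034875 / 30780823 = -0.20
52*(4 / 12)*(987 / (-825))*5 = -103.68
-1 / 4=-0.25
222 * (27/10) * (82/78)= 40959/65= 630.14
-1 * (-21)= 21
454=454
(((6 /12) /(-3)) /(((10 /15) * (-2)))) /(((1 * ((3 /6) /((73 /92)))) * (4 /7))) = 511 /1472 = 0.35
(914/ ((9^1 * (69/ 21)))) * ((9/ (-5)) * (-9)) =57582/ 115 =500.71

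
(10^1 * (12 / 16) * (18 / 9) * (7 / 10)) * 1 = 10.50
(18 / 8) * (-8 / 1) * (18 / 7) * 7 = -324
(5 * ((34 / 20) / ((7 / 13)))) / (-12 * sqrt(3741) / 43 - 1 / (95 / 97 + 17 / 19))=30246728083 / 1045201061387 - 15819333816 * sqrt(3741) / 1045201061387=-0.90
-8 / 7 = -1.14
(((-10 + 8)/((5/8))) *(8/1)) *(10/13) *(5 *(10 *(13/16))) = -800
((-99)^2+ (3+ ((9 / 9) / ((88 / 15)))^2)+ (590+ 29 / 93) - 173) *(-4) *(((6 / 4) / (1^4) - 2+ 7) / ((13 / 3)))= -7361327933 / 120032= -61328.05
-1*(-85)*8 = 680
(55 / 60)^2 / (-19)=-121 / 2736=-0.04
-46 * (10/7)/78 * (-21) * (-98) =-22540/13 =-1733.85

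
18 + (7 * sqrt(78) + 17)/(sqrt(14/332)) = 18 + sqrt(1162) * (17/7 + sqrt(78)) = 401.84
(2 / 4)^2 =1 / 4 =0.25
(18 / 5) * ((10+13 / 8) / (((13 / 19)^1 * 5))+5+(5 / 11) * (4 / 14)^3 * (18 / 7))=1041401133 / 34334300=30.33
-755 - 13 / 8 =-6053 / 8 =-756.62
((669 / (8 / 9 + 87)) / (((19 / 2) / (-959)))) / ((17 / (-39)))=64340406 / 36499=1762.80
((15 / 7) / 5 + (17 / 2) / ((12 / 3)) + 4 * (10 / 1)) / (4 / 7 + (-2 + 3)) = 27.08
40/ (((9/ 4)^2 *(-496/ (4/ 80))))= -2/ 2511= -0.00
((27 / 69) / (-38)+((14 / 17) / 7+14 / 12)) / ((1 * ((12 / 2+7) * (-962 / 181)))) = -2569657 / 139360611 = -0.02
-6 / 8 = -3 / 4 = -0.75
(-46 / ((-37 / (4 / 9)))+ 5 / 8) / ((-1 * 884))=-0.00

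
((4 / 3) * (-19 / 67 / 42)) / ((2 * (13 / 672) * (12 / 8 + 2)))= -1216 / 18291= -0.07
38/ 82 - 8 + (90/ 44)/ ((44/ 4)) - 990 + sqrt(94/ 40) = -9895713/ 9922 + sqrt(235)/ 10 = -995.82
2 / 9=0.22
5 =5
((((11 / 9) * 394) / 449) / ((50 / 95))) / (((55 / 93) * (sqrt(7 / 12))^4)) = 5569584 / 550025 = 10.13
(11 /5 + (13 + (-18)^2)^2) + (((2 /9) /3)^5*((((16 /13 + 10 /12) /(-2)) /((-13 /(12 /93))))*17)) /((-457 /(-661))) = 58525198175463248368 /515317247463915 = 113571.20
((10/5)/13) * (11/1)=22/13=1.69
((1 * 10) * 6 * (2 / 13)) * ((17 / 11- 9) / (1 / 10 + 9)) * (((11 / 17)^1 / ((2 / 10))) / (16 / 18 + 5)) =-4.15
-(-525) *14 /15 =490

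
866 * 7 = 6062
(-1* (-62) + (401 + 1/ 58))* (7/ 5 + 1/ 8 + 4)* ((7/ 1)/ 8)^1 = 8308937/ 3712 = 2238.40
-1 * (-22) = 22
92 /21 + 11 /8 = 967 /168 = 5.76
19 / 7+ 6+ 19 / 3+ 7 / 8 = 2675 / 168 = 15.92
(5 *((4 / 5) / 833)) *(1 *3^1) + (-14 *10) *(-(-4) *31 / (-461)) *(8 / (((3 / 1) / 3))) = 115692572 / 384013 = 301.27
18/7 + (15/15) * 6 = 60/7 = 8.57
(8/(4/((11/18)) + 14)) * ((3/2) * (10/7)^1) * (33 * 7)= 21780/113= 192.74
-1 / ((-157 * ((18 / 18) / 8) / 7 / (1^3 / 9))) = 56 / 1413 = 0.04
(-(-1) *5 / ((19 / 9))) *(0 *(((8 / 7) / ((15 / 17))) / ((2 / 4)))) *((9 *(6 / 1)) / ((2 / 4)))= 0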